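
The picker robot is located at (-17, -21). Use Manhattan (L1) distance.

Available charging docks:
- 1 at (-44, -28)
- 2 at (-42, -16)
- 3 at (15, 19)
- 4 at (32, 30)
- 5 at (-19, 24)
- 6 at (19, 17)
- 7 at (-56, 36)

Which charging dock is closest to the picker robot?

Distances from (-17, -21):
1: |-27| + |-7| = 27 + 7 = 34
2: |-25| + |5| = 25 + 5 = 30
3: |32| + |40| = 32 + 40 = 72
4: |49| + |51| = 49 + 51 = 100
5: |-2| + |45| = 2 + 45 = 47
6: |36| + |38| = 36 + 38 = 74
7: |-39| + |57| = 39 + 57 = 96
Minimum: 2 at 30.

2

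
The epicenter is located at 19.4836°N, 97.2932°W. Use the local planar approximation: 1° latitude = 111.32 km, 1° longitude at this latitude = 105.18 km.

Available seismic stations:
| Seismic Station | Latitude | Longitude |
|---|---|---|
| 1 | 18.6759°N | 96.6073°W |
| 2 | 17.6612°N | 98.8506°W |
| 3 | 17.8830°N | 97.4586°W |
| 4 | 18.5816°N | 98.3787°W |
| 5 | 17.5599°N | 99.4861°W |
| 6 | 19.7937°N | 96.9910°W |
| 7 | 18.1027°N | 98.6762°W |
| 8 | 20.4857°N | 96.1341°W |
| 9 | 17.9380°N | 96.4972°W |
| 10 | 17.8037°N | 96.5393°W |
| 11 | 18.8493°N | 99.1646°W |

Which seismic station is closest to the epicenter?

Distances from 19.4836°N, 97.2932°W:
1: √((-0.8077·111.32)² + (0.6859·105.18)²) = √(8084.377060 + 5204.606966) = 115.2779 km
2: √((-1.8224·111.32)² + (-1.5574·105.18)²) = √(41156.061621 + 26832.842017) = 260.7468 km
3: √((-1.6006·111.32)² + (-0.1654·105.18)²) = √(31747.681919 + 302.647676) = 179.0261 km
4: √((-0.9020·111.32)² + (-1.0855·105.18)²) = √(10082.296625 + 13035.448811) = 152.0452 km
5: √((-1.9237·111.32)² + (-2.1929·105.18)²) = √(45858.630951 + 53199.063609) = 314.7343 km
6: √((0.3101·111.32)² + (0.3022·105.18)²) = √(1191.653321 + 1010.311399) = 46.9251 km
7: √((-1.3809·111.32)² + (-1.3830·105.18)²) = √(23630.388106 + 21159.757840) = 211.6368 km
8: √((1.0021·111.32)² + (1.1591·105.18)²) = √(12444.244047 + 14863.057044) = 165.2492 km
9: √((-1.5456·111.32)² + (0.7960·105.18)²) = √(29603.333206 + 7009.587614) = 191.3450 km
10: √((-1.6799·111.32)² + (0.7539·105.18)²) = √(34971.419074 + 6287.729060) = 203.1235 km
11: √((-0.6343·111.32)² + (-1.8714·105.18)²) = √(4985.811077 + 38743.565293) = 209.1157 km
Minimum: 6 at 46.9251 km.

6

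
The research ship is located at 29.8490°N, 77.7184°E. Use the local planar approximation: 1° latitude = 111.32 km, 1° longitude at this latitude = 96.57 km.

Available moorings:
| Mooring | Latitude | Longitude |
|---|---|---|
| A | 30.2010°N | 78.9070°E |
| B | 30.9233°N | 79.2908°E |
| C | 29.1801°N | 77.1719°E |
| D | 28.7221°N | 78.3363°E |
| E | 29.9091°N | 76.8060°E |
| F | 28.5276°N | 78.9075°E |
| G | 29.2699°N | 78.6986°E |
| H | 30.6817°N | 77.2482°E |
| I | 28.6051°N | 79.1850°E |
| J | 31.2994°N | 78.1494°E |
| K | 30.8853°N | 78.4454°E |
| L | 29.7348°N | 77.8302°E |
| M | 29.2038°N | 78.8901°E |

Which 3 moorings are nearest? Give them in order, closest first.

Distances from 29.8490°N, 77.7184°E:
A: √((0.3520·111.32)² + (1.1886·96.57)²) = √(1535.436012 + 13175.160505) = 121.2872 km
B: √((1.0743·111.32)² + (1.5724·96.57)²) = √(14302.025459 + 23057.410583) = 193.2859 km
C: √((-0.6689·111.32)² + (-0.5465·96.57)²) = √(5544.581700 + 2785.253928) = 91.2679 km
D: √((-1.1269·111.32)² + (0.6179·96.57)²) = √(15736.826369 + 3560.580862) = 138.9151 km
E: √((0.0601·111.32)² + (-0.9124·96.57)²) = √(44.760542 + 7763.454571) = 88.3641 km
F: √((-1.3214·111.32)² + (1.1891·96.57)²) = √(21637.894565 + 13186.247440) = 186.6123 km
G: √((-0.5791·111.32)² + (0.9802·96.57)²) = √(4155.789344 + 8960.120683) = 114.5247 km
H: √((0.8327·111.32)² + (-0.4702·96.57)²) = √(8592.578820 + 2061.815083) = 103.2201 km
I: √((-1.2439·111.32)² + (1.4666·96.57)²) = √(19174.203440 + 20058.932832) = 198.0736 km
J: √((1.4504·111.32)² + (0.4310·96.57)²) = √(26068.856264 + 1732.363414) = 166.7370 km
K: √((1.0363·111.32)² + (0.7270·96.57)²) = √(13308.140940 + 4928.937197) = 135.0447 km
L: √((-0.1142·111.32)² + (0.1118·96.57)²) = √(161.613860 + 116.564974) = 16.6787 km
M: √((-0.6452·111.32)² + (1.1717·96.57)²) = √(5158.638710 + 12803.164416) = 134.0217 km
Sorted: L (16.6787 km) < E (88.3641 km) < C (91.2679 km) < H (103.2201 km) < G (114.5247 km) < …

L, E, C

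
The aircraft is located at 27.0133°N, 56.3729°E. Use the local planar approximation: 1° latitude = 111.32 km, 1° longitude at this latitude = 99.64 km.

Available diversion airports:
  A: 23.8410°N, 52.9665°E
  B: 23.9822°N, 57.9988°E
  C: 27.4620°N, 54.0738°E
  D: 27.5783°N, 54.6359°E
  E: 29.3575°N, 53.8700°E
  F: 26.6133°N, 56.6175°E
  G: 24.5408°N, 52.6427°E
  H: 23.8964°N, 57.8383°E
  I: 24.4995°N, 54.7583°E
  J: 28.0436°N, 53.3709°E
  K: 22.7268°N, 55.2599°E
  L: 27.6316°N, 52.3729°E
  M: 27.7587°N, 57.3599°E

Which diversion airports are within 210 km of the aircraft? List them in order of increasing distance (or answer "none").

F, M, D

Distances from 27.0133°N, 56.3729°E:
A: √((-3.1723·111.32)² + (-3.4064·99.64)²) = √(124708.167538 + 115201.657032) = 489.8059 km
B: √((-3.0311·111.32)² + (1.6259·99.64)²) = √(113853.641176 + 26245.515046) = 374.2982 km
C: √((0.4487·111.32)² + (-2.2991·99.64)²) = √(2494.930972 + 52478.711169) = 234.4646 km
D: √((0.5650·111.32)² + (-1.7370·99.64)²) = √(3955.881658 + 29954.844857) = 184.1487 km
E: √((2.3442·111.32)² + (-2.5029·99.64)²) = √(68098.213474 + 62194.851375) = 360.9613 km
F: √((-0.4000·111.32)² + (0.2446·99.64)²) = √(1982.742784 + 593.991654) = 50.7615 km
G: √((-2.4725·111.32)² + (-3.7302·99.64)²) = √(75756.341978 + 138143.887478) = 462.4935 km
H: √((-3.1169·111.32)² + (1.4654·99.64)²) = √(120390.476464 + 21319.637307) = 376.4440 km
I: √((-2.5138·111.32)² + (-1.6146·99.64)²) = √(78308.307785 + 25881.970271) = 322.7852 km
J: √((1.0303·111.32)² + (-3.0020·99.64)²) = √(13154.483331 + 89472.343668) = 320.3542 km
K: √((-4.2865·111.32)² + (-1.1130·99.64)²) = √(227694.243711 + 12298.659176) = 489.8907 km
L: √((0.6183·111.32)² + (-4.0000·99.64)²) = √(4737.452716 + 158850.073600) = 404.4595 km
M: √((0.7454·111.32)² + (0.9870·99.64)²) = √(6885.336535 + 9671.676084) = 128.6741 km
Threshold 210 km: F (50.7615 km), M (128.6741 km), D (184.1487 km) are within range.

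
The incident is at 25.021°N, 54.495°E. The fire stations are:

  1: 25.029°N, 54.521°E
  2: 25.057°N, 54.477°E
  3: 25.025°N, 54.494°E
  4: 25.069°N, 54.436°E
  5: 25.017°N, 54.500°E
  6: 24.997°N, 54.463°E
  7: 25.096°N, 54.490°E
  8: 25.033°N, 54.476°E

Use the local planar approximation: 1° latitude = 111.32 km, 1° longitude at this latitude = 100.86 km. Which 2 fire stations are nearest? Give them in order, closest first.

Distances from 25.021°N, 54.495°E:
1: √((0.008·111.32)² + (0.026·100.86)²) = √(0.79310 + 6.87677) = 2.769 km
2: √((0.036·111.32)² + (-0.018·100.86)²) = √(16.06022 + 3.29597) = 4.400 km
3: √((0.004·111.32)² + (-0.001·100.86)²) = √(0.19827 + 0.01017) = 0.457 km
4: √((0.048·111.32)² + (-0.059·100.86)²) = √(28.55150 + 35.41131) = 7.998 km
5: √((-0.004·111.32)² + (0.005·100.86)²) = √(0.19827 + 0.25432) = 0.673 km
6: √((-0.024·111.32)² + (-0.032·100.86)²) = √(7.13787 + 10.41689) = 4.190 km
7: √((0.075·111.32)² + (-0.005·100.86)²) = √(69.70580 + 0.25432) = 8.364 km
8: √((0.012·111.32)² + (-0.019·100.86)²) = √(1.78447 + 3.67236) = 2.336 km
Sorted: 3 (0.457 km) < 5 (0.673 km) < 8 (2.336 km) < 1 (2.769 km) < …

3, 5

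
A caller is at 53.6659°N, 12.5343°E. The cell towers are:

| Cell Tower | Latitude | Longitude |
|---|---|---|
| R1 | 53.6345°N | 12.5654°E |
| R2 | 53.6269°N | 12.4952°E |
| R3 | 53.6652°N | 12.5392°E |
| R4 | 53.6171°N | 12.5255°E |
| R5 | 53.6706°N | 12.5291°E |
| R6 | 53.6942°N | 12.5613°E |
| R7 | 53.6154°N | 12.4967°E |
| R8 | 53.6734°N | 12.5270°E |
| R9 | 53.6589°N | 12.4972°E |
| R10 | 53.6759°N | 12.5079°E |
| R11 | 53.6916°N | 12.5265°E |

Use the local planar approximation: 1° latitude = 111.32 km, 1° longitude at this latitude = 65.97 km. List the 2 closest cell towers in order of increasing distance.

Distances from 53.6659°N, 12.5343°E:
R1: 4.0531 km
R2: 5.0499 km
R3: 0.3325 km
R4: 5.4633 km
R5: 0.6256 km
R6: 3.6190 km
R7: 6.1446 km
R8: 0.9638 km
R9: 2.5685 km
R10: 2.0670 km
R11: 2.9068 km
Sorted: R3 (0.3325 km) < R5 (0.6256 km) < R8 (0.9638 km) < R10 (2.0670 km) < …

R3, R5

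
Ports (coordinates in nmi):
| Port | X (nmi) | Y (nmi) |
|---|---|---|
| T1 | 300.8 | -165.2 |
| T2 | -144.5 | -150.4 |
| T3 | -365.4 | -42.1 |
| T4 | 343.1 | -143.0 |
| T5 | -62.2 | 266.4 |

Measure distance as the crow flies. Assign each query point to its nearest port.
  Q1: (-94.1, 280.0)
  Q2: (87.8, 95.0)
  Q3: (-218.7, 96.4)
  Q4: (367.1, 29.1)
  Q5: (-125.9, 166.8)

Q1 at (-94.1, 280.0):
  T1: 595.1 nmi
  T2: 433.3 nmi
  T3: 421.1 nmi
  T4: 608.3 nmi
  T5: 34.7 nmi
  → nearest: T5 (34.7 nmi)
Q2 at (87.8, 95.0):
  T1: 336.3 nmi
  T2: 337.9 nmi
  T3: 473.5 nmi
  T4: 349.0 nmi
  T5: 227.8 nmi
  → nearest: T5 (227.8 nmi)
Q3 at (-218.7, 96.4):
  T1: 581.6 nmi
  T2: 257.7 nmi
  T3: 201.8 nmi
  T4: 610.7 nmi
  T5: 231.1 nmi
  → nearest: T3 (201.8 nmi)
Q4 at (367.1, 29.1):
  T1: 205.3 nmi
  T2: 542.2 nmi
  T3: 736.0 nmi
  T4: 173.8 nmi
  T5: 490.5 nmi
  → nearest: T4 (173.8 nmi)
Q5 at (-125.9, 166.8):
  T1: 540.6 nmi
  T2: 317.7 nmi
  T3: 317.8 nmi
  T4: 562.1 nmi
  T5: 118.2 nmi
  → nearest: T5 (118.2 nmi)

Q1→T5; Q2→T5; Q3→T3; Q4→T4; Q5→T5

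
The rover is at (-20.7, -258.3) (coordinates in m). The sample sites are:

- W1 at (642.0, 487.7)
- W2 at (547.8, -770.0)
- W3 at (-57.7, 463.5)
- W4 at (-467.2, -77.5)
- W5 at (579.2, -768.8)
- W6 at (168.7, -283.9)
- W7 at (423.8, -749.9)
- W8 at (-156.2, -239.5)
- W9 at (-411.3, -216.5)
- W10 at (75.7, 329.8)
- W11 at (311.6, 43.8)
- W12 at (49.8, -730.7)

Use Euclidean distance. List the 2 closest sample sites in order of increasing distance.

W8, W6

Distances from (-20.7, -258.3):
W1: 997.8 m
W2: 764.9 m
W3: 722.7 m
W4: 481.7 m
W5: 787.7 m
W6: 191.1 m
W7: 662.8 m
W8: 136.8 m
W9: 392.8 m
W10: 595.9 m
W11: 449.1 m
W12: 477.6 m
Sorted: W8 (136.8 m) < W6 (191.1 m) < W9 (392.8 m) < W11 (449.1 m) < …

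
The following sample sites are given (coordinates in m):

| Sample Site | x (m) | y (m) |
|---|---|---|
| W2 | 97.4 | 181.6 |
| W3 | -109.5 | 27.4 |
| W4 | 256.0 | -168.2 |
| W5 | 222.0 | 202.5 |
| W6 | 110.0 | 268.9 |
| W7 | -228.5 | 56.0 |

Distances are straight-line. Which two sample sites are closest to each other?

Pairwise distances:
W2–W3: 258.0 m
W2–W4: 384.1 m
W2–W5: 126.3 m
W2–W6: 88.2 m
W2–W7: 349.3 m
W3–W4: 414.5 m
W3–W5: 374.9 m
W3–W6: 326.3 m
W3–W7: 122.4 m
W4–W5: 372.3 m
W4–W6: 460.8 m
W4–W7: 533.9 m
W5–W6: 130.2 m
W5–W7: 473.7 m
W6–W7: 399.9 m
Closest pair: W2–W6 at 88.2 m.

W2 and W6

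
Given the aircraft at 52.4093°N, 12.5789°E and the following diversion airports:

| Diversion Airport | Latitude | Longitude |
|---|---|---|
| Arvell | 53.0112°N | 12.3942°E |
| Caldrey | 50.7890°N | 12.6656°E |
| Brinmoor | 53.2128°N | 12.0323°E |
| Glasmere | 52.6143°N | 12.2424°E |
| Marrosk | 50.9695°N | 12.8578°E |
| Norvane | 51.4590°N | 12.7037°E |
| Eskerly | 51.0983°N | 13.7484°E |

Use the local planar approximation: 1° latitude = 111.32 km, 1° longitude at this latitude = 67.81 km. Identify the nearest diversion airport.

Distances from 52.4093°N, 12.5789°E:
Arvell: √((0.6019·111.32)² + (-0.1847·67.81)²) = √(4489.470084 + 156.863276) = 68.1640 km
Caldrey: √((-1.6203·111.32)² + (0.0867·67.81)²) = √(32533.984792 + 34.564134) = 180.4676 km
Brinmoor: √((0.8035·111.32)² + (-0.5466·67.81)²) = √(8000.518937 + 1373.810222) = 96.8211 km
Glasmere: √((0.2050·111.32)² + (-0.3365·67.81)²) = √(520.779784 + 520.664090) = 32.2714 km
Marrosk: √((-1.4398·111.32)² + (0.2789·67.81)²) = √(25689.209102 + 357.671649) = 161.3905 km
Norvane: √((-0.9503·111.32)² + (0.1248·67.81)²) = √(11190.973152 + 71.617088) = 106.1254 km
Eskerly: √((-1.3110·111.32)² + (1.1695·67.81)²) = √(21298.635378 + 6289.091901) = 166.0955 km
Minimum: Glasmere at 32.2714 km.

Glasmere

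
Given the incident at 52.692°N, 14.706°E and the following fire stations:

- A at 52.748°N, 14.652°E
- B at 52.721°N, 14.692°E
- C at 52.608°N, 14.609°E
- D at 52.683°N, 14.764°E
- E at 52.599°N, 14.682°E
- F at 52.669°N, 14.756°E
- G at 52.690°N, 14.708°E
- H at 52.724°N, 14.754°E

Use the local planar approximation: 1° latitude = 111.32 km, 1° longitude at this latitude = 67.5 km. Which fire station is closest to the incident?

Distances from 52.692°N, 14.706°E:
A: √((0.056·111.32)² + (-0.054·67.5)²) = √(38.86176 + 13.28603) = 7.221 km
B: √((0.029·111.32)² + (-0.014·67.5)²) = √(10.42179 + 0.89302) = 3.364 km
C: √((-0.084·111.32)² + (-0.097·67.5)²) = √(87.43896 + 42.86976) = 11.415 km
D: √((-0.009·111.32)² + (0.058·67.5)²) = √(1.00376 + 15.32722) = 4.041 km
E: √((-0.093·111.32)² + (-0.024·67.5)²) = √(107.17964 + 2.62440) = 10.479 km
F: √((-0.023·111.32)² + (0.050·67.5)²) = √(6.55544 + 11.39063) = 4.236 km
G: √((-0.002·111.32)² + (0.002·67.5)²) = √(0.04957 + 0.01823) = 0.260 km
H: √((0.032·111.32)² + (0.048·67.5)²) = √(12.68955 + 10.49760) = 4.815 km
Minimum: G at 0.260 km.

G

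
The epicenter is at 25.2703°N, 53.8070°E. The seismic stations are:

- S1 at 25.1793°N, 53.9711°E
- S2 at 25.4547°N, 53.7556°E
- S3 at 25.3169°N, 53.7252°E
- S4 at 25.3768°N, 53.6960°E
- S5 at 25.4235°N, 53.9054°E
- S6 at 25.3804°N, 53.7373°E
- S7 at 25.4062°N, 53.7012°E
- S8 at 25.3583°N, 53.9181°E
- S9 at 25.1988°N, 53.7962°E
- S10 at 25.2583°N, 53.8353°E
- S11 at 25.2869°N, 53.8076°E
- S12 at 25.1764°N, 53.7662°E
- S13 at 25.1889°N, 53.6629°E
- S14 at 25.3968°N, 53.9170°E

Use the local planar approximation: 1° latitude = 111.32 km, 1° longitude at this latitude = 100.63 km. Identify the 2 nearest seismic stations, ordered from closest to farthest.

S11, S10

Distances from 25.2703°N, 53.8070°E:
S1: √((-0.0910·111.32)² + (0.1641·100.63)²) = √(102.619331 + 272.691818) = 19.3729 km
S2: √((0.1844·111.32)² + (-0.0514·100.63)²) = √(421.374479 + 26.753536) = 21.1690 km
S3: √((0.0466·111.32)² + (-0.0818·100.63)²) = √(26.910281 + 67.758152) = 9.7298 km
S4: √((0.1065·111.32)² + (-0.1110·100.63)²) = √(140.554777 + 124.767336) = 16.2887 km
S5: √((0.1532·111.32)² + (0.0984·100.63)²) = √(290.846556 + 98.049446) = 19.7204 km
S6: √((0.1101·111.32)² + (-0.0697·100.63)²) = √(150.217674 + 49.194948) = 14.1214 km
S7: √((0.1359·111.32)² + (-0.1058·100.63)²) = √(228.868123 + 113.351241) = 18.4992 km
S8: √((0.0880·111.32)² + (0.1111·100.63)²) = √(95.964751 + 124.992243) = 14.8646 km
S9: √((-0.0715·111.32)² + (-0.0108·100.63)²) = √(63.351730 + 1.181143) = 8.0332 km
S10: √((-0.0120·111.32)² + (0.0283·100.63)²) = √(1.784469 + 8.110130) = 3.1456 km
S11: √((0.0166·111.32)² + (0.0006·100.63)²) = √(3.414779 + 0.003646) = 1.8489 km
S12: √((-0.0939·111.32)² + (-0.0408·100.63)²) = √(109.264122 + 16.856805) = 11.2304 km
S13: √((-0.0814·111.32)² + (-0.1441·100.63)²) = √(82.109840 + 210.272708) = 17.0992 km
S14: √((0.1265·111.32)² + (0.1100·100.63)²) = √(198.302161 + 122.529402) = 17.9118 km
Sorted: S11 (1.8489 km) < S10 (3.1456 km) < S9 (8.0332 km) < S3 (9.7298 km) < …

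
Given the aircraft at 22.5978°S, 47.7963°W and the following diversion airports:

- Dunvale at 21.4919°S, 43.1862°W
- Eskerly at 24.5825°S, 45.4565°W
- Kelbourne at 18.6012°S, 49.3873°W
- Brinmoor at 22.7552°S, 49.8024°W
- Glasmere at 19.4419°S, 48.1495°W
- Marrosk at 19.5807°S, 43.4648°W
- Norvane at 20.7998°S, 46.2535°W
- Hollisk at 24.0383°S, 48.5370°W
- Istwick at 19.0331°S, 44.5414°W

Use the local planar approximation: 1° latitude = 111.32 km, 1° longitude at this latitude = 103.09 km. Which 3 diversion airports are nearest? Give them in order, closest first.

Hollisk, Brinmoor, Norvane

Distances from 22.5978°S, 47.7963°W:
Dunvale: 490.9412 km
Eskerly: 327.1014 km
Kelbourne: 474.1716 km
Brinmoor: 207.5498 km
Glasmere: 353.1966 km
Marrosk: 558.7461 km
Norvane: 255.6509 km
Hollisk: 177.6087 km
Istwick: 519.6732 km
Sorted: Hollisk (177.6087 km) < Brinmoor (207.5498 km) < Norvane (255.6509 km) < Eskerly (327.1014 km) < Glasmere (353.1966 km) < …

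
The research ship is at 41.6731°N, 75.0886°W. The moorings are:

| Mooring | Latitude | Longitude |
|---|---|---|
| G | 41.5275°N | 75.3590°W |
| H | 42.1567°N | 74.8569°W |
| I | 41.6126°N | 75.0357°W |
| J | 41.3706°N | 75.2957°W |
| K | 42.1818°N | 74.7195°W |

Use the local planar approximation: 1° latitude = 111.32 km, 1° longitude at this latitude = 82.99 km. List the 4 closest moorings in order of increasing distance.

I, G, J, H

Distances from 41.6731°N, 75.0886°W:
G: √((-0.1456·111.32)² + (-0.2704·82.99)²) = √(262.705488 + 503.575861) = 27.6818 km
H: √((0.4836·111.32)² + (0.2317·82.99)²) = √(2898.137455 + 369.746096) = 57.1654 km
I: √((-0.0605·111.32)² + (0.0529·82.99)²) = √(45.358339 + 19.273601) = 8.0394 km
J: √((-0.3025·111.32)² + (-0.2071·82.99)²) = √(1133.958480 + 295.400841) = 37.8069 km
K: √((0.5087·111.32)² + (0.3691·82.99)²) = √(3206.785200 + 938.295470) = 64.3823 km
Sorted: I (8.0394 km) < G (27.6818 km) < J (37.8069 km) < H (57.1654 km) < K (64.3823 km)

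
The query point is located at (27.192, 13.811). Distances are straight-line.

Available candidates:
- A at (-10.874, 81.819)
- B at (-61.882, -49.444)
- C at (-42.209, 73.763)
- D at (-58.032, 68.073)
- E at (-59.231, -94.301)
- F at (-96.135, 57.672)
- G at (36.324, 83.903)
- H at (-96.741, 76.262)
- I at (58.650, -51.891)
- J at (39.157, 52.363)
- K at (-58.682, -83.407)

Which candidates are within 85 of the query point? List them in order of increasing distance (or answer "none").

J, G, I, A

Distances from (27.192, 13.811):
A: 77.937
B: 109.249
C: 91.710
D: 101.032
E: 138.409
F: 130.894
G: 70.684
H: 138.779
I: 72.845
J: 40.366
K: 129.714
Threshold 85: J (40.366), G (70.684), I (72.845), A (77.937) are within range.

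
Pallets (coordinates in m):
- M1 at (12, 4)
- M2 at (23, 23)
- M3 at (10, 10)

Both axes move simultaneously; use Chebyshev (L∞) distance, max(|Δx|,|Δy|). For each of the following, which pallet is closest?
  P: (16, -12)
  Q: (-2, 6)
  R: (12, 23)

P→M1; Q→M3; R→M2

P at (16, -12):
  M1: max(|-4|, |16|) = 16 m
  M2: max(|7|, |35|) = 35 m
  M3: max(|-6|, |22|) = 22 m
  → nearest: M1 (16 m)
Q at (-2, 6):
  M1: max(|14|, |-2|) = 14 m
  M2: max(|25|, |17|) = 25 m
  M3: max(|12|, |4|) = 12 m
  → nearest: M3 (12 m)
R at (12, 23):
  M1: max(|0|, |-19|) = 19 m
  M2: max(|11|, |0|) = 11 m
  M3: max(|-2|, |-13|) = 13 m
  → nearest: M2 (11 m)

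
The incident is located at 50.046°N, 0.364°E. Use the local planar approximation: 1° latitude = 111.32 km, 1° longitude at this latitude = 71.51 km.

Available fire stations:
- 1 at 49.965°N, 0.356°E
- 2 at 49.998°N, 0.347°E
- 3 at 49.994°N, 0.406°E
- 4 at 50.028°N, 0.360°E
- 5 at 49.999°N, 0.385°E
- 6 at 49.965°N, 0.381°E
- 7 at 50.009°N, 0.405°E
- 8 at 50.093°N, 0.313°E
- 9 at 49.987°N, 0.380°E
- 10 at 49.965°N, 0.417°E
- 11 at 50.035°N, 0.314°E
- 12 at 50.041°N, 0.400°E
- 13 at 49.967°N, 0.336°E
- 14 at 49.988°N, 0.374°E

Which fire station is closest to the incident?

Distances from 50.046°N, 0.364°E:
1: √((-0.081·111.32)² + (-0.008·71.51)²) = √(81.30485 + 0.32728) = 9.035 km
2: √((-0.048·111.32)² + (-0.017·71.51)²) = √(28.55150 + 1.47785) = 5.480 km
3: √((-0.052·111.32)² + (0.042·71.51)²) = √(33.50835 + 9.02053) = 6.521 km
4: √((-0.018·111.32)² + (-0.004·71.51)²) = √(4.01505 + 0.08182) = 2.024 km
5: √((-0.047·111.32)² + (0.021·71.51)²) = √(27.37424 + 2.25513) = 5.443 km
6: √((-0.081·111.32)² + (0.017·71.51)²) = √(81.30485 + 1.47785) = 9.098 km
7: √((-0.037·111.32)² + (0.041·71.51)²) = √(16.96484 + 8.59610) = 5.056 km
8: √((0.047·111.32)² + (-0.051·71.51)²) = √(27.37424 + 13.30068) = 6.378 km
9: √((-0.059·111.32)² + (0.016·71.51)²) = √(43.13705 + 1.30910) = 6.667 km
10: √((-0.081·111.32)² + (0.053·71.51)²) = √(81.30485 + 14.36433) = 9.781 km
11: √((-0.011·111.32)² + (-0.050·71.51)²) = √(1.49945 + 12.78420) = 3.779 km
12: √((-0.005·111.32)² + (0.036·71.51)²) = √(0.30980 + 6.62733) = 2.634 km
13: √((-0.079·111.32)² + (-0.028·71.51)²) = √(77.33936 + 4.00913) = 9.019 km
14: √((-0.058·111.32)² + (0.010·71.51)²) = √(41.68717 + 0.51137) = 6.496 km
Minimum: 4 at 2.024 km.

4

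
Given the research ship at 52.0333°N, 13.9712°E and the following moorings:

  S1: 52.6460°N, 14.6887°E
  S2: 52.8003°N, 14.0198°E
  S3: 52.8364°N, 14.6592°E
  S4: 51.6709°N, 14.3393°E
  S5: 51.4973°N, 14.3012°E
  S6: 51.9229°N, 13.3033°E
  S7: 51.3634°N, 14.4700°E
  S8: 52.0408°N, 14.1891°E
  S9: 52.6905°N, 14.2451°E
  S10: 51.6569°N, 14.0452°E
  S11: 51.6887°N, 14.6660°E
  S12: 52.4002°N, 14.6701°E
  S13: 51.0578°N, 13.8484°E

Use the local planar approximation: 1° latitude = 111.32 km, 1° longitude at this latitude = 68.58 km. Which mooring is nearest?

S8

Distances from 52.0333°N, 13.9712°E:
S1: 84.1027 km
S2: 85.4475 km
S3: 101.0881 km
S4: 47.5897 km
S5: 63.8153 km
S6: 47.4246 km
S7: 82.0447 km
S8: 14.9669 km
S9: 75.5325 km
S10: 42.2071 km
S11: 61.1721 km
S12: 62.9723 km
S13: 108.9187 km
Minimum: S8 at 14.9669 km.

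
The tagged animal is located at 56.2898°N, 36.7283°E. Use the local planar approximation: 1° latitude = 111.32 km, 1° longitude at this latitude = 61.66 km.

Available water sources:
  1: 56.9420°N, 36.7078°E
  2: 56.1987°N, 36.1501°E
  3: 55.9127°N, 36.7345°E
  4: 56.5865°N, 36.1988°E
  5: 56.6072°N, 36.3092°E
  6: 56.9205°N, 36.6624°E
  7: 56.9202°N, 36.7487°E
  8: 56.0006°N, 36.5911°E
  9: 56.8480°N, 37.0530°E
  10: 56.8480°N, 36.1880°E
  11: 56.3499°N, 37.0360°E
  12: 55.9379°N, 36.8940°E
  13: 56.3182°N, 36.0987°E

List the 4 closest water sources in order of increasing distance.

11, 8, 2, 13

Distances from 56.2898°N, 36.7283°E:
1: √((0.6522·111.32)² + (-0.0205·61.66)²) = √(5271.181669 + 1.597772) = 72.6139 km
2: √((-0.0911·111.32)² + (-0.5782·61.66)²) = √(102.844992 + 1271.051699) = 37.0661 km
3: √((-0.3771·111.32)² + (0.0062·61.66)²) = √(1762.217299 + 0.146147) = 41.9805 km
4: √((0.2967·111.32)² + (-0.5295·61.66)²) = √(1090.891324 + 1065.955242) = 46.4419 km
5: √((0.3174·111.32)² + (-0.4191·61.66)²) = √(1248.418628 + 667.793769) = 43.7746 km
6: √((0.6307·111.32)² + (-0.0659·61.66)²) = √(4929.377260 + 16.511171) = 70.3270 km
7: √((0.6304·111.32)² + (0.0204·61.66)²) = √(4924.688941 + 1.582222) = 70.1874 km
8: √((-0.2892·111.32)² + (-0.1372·61.66)²) = √(1036.437153 + 71.567404) = 33.2867 km
9: √((0.5582·111.32)² + (0.3247·61.66)²) = √(3861.233448 + 400.840521) = 65.2846 km
10: √((0.5582·111.32)² + (-0.5403·61.66)²) = √(3861.233448 + 1109.882429) = 70.5061 km
11: √((0.0601·111.32)² + (0.3077·61.66)²) = √(44.760542 + 359.966457) = 20.1178 km
12: √((-0.3519·111.32)² + (0.1657·61.66)²) = √(1534.563729 + 104.388356) = 40.4840 km
13: √((0.0284·111.32)² + (-0.6296·61.66)²) = √(9.995006 + 1507.080600) = 38.9497 km
Sorted: 11 (20.1178 km) < 8 (33.2867 km) < 2 (37.0661 km) < 13 (38.9497 km) < 12 (40.4840 km) < 3 (41.9805 km) < …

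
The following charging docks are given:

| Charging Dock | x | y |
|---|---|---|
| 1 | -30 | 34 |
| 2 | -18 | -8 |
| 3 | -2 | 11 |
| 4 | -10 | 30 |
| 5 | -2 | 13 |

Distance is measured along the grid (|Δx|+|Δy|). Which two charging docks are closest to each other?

Pairwise distances:
3–5: 2
1–4: 24
4–5: 25
3–4: 27
2–3: 35
2–5: 37
2–4: 46
1–5: 49
1–3: 51
1–2: 54
Closest pair: 3–5 at 2.

3 and 5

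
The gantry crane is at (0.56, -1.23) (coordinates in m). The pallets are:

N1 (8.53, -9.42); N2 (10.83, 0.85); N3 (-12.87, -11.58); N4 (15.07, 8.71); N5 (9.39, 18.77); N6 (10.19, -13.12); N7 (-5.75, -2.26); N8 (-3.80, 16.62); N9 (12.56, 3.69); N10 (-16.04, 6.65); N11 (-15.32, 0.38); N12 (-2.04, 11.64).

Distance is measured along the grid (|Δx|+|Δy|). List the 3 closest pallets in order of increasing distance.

N7, N2, N12

Distances from (0.56, -1.23):
N1: |7.97| + |-8.19| = 7.97 + 8.19 = 16.16 m
N2: |10.27| + |2.08| = 10.27 + 2.08 = 12.35 m
N3: |-13.43| + |-10.35| = 13.43 + 10.35 = 23.78 m
N4: |14.51| + |9.94| = 14.51 + 9.94 = 24.45 m
N5: |8.83| + |20.00| = 8.83 + 20.00 = 28.83 m
N6: |9.63| + |-11.89| = 9.63 + 11.89 = 21.52 m
N7: |-6.31| + |-1.03| = 6.31 + 1.03 = 7.34 m
N8: |-4.36| + |17.85| = 4.36 + 17.85 = 22.21 m
N9: |12.00| + |4.92| = 12.00 + 4.92 = 16.92 m
N10: |-16.60| + |7.88| = 16.60 + 7.88 = 24.48 m
N11: |-15.88| + |1.61| = 15.88 + 1.61 = 17.49 m
N12: |-2.60| + |12.87| = 2.60 + 12.87 = 15.47 m
Sorted: N7 (7.34 m) < N2 (12.35 m) < N12 (15.47 m) < N1 (16.16 m) < N9 (16.92 m) < …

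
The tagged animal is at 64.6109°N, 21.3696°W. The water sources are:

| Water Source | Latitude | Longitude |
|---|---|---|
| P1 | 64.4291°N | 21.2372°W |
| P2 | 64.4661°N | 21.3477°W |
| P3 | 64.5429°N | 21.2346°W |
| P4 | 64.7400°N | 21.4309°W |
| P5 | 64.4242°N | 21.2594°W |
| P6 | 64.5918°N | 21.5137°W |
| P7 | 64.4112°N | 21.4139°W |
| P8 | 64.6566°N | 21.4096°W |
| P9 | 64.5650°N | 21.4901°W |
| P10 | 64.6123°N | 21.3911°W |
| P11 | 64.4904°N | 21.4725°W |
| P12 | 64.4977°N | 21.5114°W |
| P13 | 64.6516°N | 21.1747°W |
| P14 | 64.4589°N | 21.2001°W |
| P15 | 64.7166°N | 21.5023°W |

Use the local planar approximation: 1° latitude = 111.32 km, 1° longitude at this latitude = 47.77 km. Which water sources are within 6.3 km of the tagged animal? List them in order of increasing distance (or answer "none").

P10, P8

Distances from 64.6109°N, 21.3696°W:
P1: √((-0.1818·111.32)² + (0.1324·47.77)²) = √(409.575673 + 40.002437) = 21.2033 km
P2: √((-0.1448·111.32)² + (0.0219·47.77)²) = √(259.826545 + 1.094457) = 16.1530 km
P3: √((-0.0680·111.32)² + (0.1350·47.77)²) = √(57.301266 + 41.588956) = 9.9444 km
P4: √((0.1291·111.32)² + (-0.0613·47.77)²) = √(206.537483 + 8.574947) = 14.6667 km
P5: √((-0.1867·111.32)² + (0.1102·47.77)²) = √(431.951545 + 27.712370) = 21.4398 km
P6: √((-0.0191·111.32)² + (-0.1441·47.77)²) = √(4.520777 + 47.384734) = 7.2045 km
P7: √((-0.1997·111.32)² + (-0.0443·47.77)²) = √(494.199754 + 4.478349) = 22.3311 km
P8: √((0.0457·111.32)² + (-0.0400·47.77)²) = √(25.880865 + 3.651157) = 5.4343 km
P9: √((-0.0459·111.32)² + (-0.1205·47.77)²) = √(26.107890 + 33.134817) = 7.6969 km
P10: √((0.0014·111.32)² + (-0.0215·47.77)²) = √(0.024289 + 1.054842) = 1.0388 km
P11: √((-0.1205·111.32)² + (-0.1029·47.77)²) = √(179.937006 + 24.162465) = 14.2863 km
P12: √((-0.1132·111.32)² + (-0.1418·47.77)²) = √(158.795887 + 45.884177) = 14.3066 km
P13: √((0.0407·111.32)² + (0.1949·47.77)²) = √(20.527460 + 86.683045) = 10.3543 km
P14: √((-0.1520·111.32)² + (0.1695·47.77)²) = √(286.308058 + 65.561652) = 18.7582 km
P15: √((0.1057·111.32)² + (-0.1327·47.77)²) = √(138.451087 + 40.183923) = 13.3654 km
Threshold 6.3 km: P10 (1.0388 km), P8 (5.4343 km) are within range.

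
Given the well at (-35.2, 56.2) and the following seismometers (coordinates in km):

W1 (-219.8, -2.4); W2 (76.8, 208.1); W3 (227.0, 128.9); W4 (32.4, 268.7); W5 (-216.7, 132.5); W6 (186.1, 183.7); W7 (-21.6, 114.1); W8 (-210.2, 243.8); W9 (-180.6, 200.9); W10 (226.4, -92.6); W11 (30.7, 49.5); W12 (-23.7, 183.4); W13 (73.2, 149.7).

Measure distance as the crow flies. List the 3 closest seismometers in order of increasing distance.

W7, W11, W12

Distances from (-35.2, 56.2):
W1: 193.7 km
W2: 188.7 km
W3: 272.1 km
W4: 223.0 km
W5: 196.9 km
W6: 255.4 km
W7: 59.5 km
W8: 256.6 km
W9: 205.1 km
W10: 301.0 km
W11: 66.2 km
W12: 127.7 km
W13: 143.2 km
Sorted: W7 (59.5 km) < W11 (66.2 km) < W12 (127.7 km) < W13 (143.2 km) < W2 (188.7 km) < …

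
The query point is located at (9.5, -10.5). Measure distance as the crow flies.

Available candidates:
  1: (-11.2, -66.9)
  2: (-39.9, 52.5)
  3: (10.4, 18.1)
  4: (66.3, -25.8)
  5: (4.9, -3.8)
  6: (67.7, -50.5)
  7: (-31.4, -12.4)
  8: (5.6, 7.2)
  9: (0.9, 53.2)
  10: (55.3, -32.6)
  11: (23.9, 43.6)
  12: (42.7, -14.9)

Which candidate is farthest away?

2

Distances from (9.5, -10.5):
1: √((-20.7)² + (-56.4)²) = √(428.490 + 3180.960) = 60.1
2: √((-49.4)² + (63.0)²) = √(2440.360 + 3969.000) = 80.1
3: √((0.9)² + (28.6)²) = √(0.810 + 817.960) = 28.6
4: √((56.8)² + (-15.3)²) = √(3226.240 + 234.090) = 58.8
5: √((-4.6)² + (6.7)²) = √(21.160 + 44.890) = 8.1
6: √((58.2)² + (-40.0)²) = √(3387.240 + 1600.000) = 70.6
7: √((-40.9)² + (-1.9)²) = √(1672.810 + 3.610) = 40.9
8: √((-3.9)² + (17.7)²) = √(15.210 + 313.290) = 18.1
9: √((-8.6)² + (63.7)²) = √(73.960 + 4057.690) = 64.3
10: √((45.8)² + (-22.1)²) = √(2097.640 + 488.410) = 50.9
11: √((14.4)² + (54.1)²) = √(207.360 + 2926.810) = 56.0
12: √((33.2)² + (-4.4)²) = √(1102.240 + 19.360) = 33.5
Maximum: 2 at 80.1.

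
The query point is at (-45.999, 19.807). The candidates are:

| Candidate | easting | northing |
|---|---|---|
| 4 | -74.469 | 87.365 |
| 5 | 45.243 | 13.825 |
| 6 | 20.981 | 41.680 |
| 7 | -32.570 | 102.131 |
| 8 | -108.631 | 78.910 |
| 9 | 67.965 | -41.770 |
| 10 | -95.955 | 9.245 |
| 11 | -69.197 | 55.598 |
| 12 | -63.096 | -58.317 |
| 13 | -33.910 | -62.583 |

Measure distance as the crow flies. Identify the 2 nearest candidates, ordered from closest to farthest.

11, 10

Distances from (-45.999, 19.807):
4: 73.312
5: 91.438
6: 70.461
7: 83.412
8: 86.116
9: 129.536
10: 51.060
11: 42.651
12: 79.973
13: 83.272
Sorted: 11 (42.651) < 10 (51.060) < 6 (70.461) < 4 (73.312) < …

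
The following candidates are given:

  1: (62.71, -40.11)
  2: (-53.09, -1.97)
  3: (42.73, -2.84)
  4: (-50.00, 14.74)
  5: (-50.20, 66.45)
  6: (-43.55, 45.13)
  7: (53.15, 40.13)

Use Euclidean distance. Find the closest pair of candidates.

Pairwise distances:
2–4: √((3.09)² + (16.71)²) = √(9.5481 + 279.2241) = 16.99
5–6: √((6.65)² + (-21.32)²) = √(44.2225 + 454.5424) = 22.33
4–6: √((6.45)² + (30.39)²) = √(41.6025 + 923.5521) = 31.07
1–3: √((-19.98)² + (37.27)²) = √(399.2004 + 1389.0529) = 42.29
3–7: √((10.42)² + (42.97)²) = √(108.5764 + 1846.4209) = 44.22
2–6: √((9.54)² + (47.10)²) = √(91.0116 + 2218.4100) = 48.06
4–5: √((-0.20)² + (51.71)²) = √(0.0400 + 2673.9241) = 51.71
2–5: √((2.89)² + (68.42)²) = √(8.3521 + 4681.2964) = 68.48
1–7: √((-9.56)² + (80.24)²) = √(91.3936 + 6438.4576) = 80.81
3–4: √((-92.73)² + (17.58)²) = √(8598.8529 + 309.0564) = 94.38
2–3: √((95.82)² + (-0.87)²) = √(9181.4724 + 0.7569) = 95.82
6–7: √((96.70)² + (-5.00)²) = √(9350.8900 + 25.0000) = 96.83
3–6: √((-86.28)² + (47.97)²) = √(7444.2384 + 2301.1209) = 98.72
4–7: √((103.15)² + (25.39)²) = √(10639.9225 + 644.6521) = 106.23
5–7: √((103.35)² + (-26.32)²) = √(10681.2225 + 692.7424) = 106.65
2–7: √((106.24)² + (42.10)²) = √(11286.9376 + 1772.4100) = 114.28
3–5: √((-92.93)² + (69.29)²) = √(8635.9849 + 4801.1041) = 115.92
1–2: √((-115.80)² + (38.14)²) = √(13409.6400 + 1454.6596) = 121.92
1–4: √((-112.71)² + (54.85)²) = √(12703.5441 + 3008.5225) = 125.35
1–6: √((-106.26)² + (85.24)²) = √(11291.1876 + 7265.8576) = 136.22
1–5: √((-112.91)² + (106.56)²) = √(12748.6681 + 11355.0336) = 155.25
Closest pair: 2–4 at 16.99.

2 and 4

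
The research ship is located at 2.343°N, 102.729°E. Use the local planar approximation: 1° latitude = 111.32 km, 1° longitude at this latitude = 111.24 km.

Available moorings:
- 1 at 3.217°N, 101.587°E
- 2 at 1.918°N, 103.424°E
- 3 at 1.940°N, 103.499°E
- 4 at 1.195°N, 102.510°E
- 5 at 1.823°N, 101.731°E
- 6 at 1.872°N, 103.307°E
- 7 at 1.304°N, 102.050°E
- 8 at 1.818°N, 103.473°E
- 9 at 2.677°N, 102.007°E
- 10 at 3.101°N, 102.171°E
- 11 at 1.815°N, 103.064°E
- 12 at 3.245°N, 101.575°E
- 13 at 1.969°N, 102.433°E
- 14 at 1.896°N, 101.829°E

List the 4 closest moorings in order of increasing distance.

13, 11, 6, 9

Distances from 2.343°N, 102.729°E:
1: √((0.874·111.32)² + (-1.142·111.24)²) = √(9466.06017 + 16138.16562) = 160.013 km
2: √((-0.425·111.32)² + (0.695·111.24)²) = √(2238.33072 + 5977.11442) = 90.639 km
3: √((-0.403·111.32)² + (0.770·111.24)²) = √(2012.59546 + 7336.74476) = 96.692 km
4: √((-1.148·111.32)² + (-0.219·111.24)²) = √(16331.65404 + 593.48561) = 130.097 km
5: √((-0.520·111.32)² + (-0.998·111.24)²) = √(3350.83530 + 12324.88975) = 125.203 km
6: √((-0.471·111.32)² + (0.578·111.24)²) = √(2749.08526 + 4134.06820) = 82.965 km
7: √((-1.039·111.32)² + (-0.679·111.24)²) = √(13377.57796 + 5705.07698) = 138.140 km
8: √((-0.525·111.32)² + (0.744·111.24)²) = √(3415.58425 + 6849.64134) = 101.317 km
9: √((0.334·111.32)² + (-0.722·111.24)²) = √(1382.41784 + 6450.54420) = 88.504 km
10: √((0.758·111.32)² + (-0.558·111.24)²) = √(7120.07891 + 3852.92325) = 104.752 km
11: √((-0.528·111.32)² + (0.335·111.24)²) = √(3454.73103 + 1388.71004) = 69.595 km
12: √((0.902·111.32)² + (-1.154·111.24)²) = √(10082.29663 + 16479.10337) = 162.977 km
13: √((-0.374·111.32)² + (-0.296·111.24)²) = √(1733.36331 + 1084.18996) = 53.081 km
14: √((-0.447·111.32)² + (-0.900·111.24)²) = √(2476.06158 + 10023.21346) = 111.800 km
Sorted: 13 (53.081 km) < 11 (69.595 km) < 6 (82.965 km) < 9 (88.504 km) < 2 (90.639 km) < 3 (96.692 km) < …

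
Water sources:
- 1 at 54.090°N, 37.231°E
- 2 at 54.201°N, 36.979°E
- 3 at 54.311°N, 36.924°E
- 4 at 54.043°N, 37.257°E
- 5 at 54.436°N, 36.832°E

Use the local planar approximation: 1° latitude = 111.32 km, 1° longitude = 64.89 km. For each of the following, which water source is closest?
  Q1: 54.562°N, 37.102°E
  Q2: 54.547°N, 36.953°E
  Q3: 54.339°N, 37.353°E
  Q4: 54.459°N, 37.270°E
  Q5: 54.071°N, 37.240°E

Q1 at 54.562°N, 37.102°E:
  1: √((-0.472·111.32)² + (0.129·64.89)²) = √(2760.77105 + 70.07046) = 53.206 km
  2: √((-0.361·111.32)² + (-0.123·64.89)²) = √(1614.95639 + 63.70386) = 40.971 km
  3: √((-0.251·111.32)² + (-0.178·64.89)²) = √(780.71736 + 133.41220) = 30.235 km
  4: √((-0.519·111.32)² + (0.155·64.89)²) = √(3337.95987 + 101.16236) = 58.644 km
  5: √((-0.126·111.32)² + (-0.270·64.89)²) = √(196.73765 + 306.96091) = 22.443 km
  → nearest: 5 (22.443 km)
Q2 at 54.547°N, 36.953°E:
  1: √((-0.457·111.32)² + (0.278·64.89)²) = √(2588.08655 + 325.42067) = 53.977 km
  2: √((-0.346·111.32)² + (0.026·64.89)²) = √(1483.53772 + 2.84644) = 38.554 km
  3: √((-0.236·111.32)² + (-0.029·64.89)²) = √(690.19276 + 3.54121) = 26.339 km
  4: √((-0.504·111.32)² + (0.304·64.89)²) = √(3147.80244 + 389.13717) = 59.472 km
  5: √((-0.111·111.32)² + (-0.121·64.89)²) = √(152.68359 + 61.64904) = 14.640 km
  → nearest: 5 (14.640 km)
Q3 at 54.339°N, 37.353°E:
  1: √((-0.249·111.32)² + (-0.122·64.89)²) = √(768.32522 + 62.67224) = 28.827 km
  2: √((-0.138·111.32)² + (-0.374·64.89)²) = √(235.99596 + 588.97757) = 28.722 km
  3: √((-0.028·111.32)² + (-0.429·64.89)²) = √(9.71544 + 774.94367) = 28.012 km
  4: √((-0.296·111.32)² + (-0.096·64.89)²) = √(1085.74995 + 38.80592) = 33.534 km
  5: √((0.097·111.32)² + (-0.521·64.89)²) = √(116.59767 + 1142.95990) = 35.490 km
  → nearest: 3 (28.012 km)
Q4 at 54.459°N, 37.270°E:
  1: √((-0.369·111.32)² + (-0.039·64.89)²) = √(1687.32650 + 6.40449) = 41.155 km
  2: √((-0.258·111.32)² + (-0.291·64.89)²) = √(824.87057 + 356.56731) = 34.372 km
  3: √((-0.148·111.32)² + (-0.346·64.89)²) = √(271.43749 + 504.08961) = 27.848 km
  4: √((-0.416·111.32)² + (-0.013·64.89)²) = √(2144.53460 + 0.71161) = 46.317 km
  5: √((-0.023·111.32)² + (-0.438·64.89)²) = √(6.55544 + 807.79985) = 28.537 km
  → nearest: 3 (27.848 km)
Q5 at 54.071°N, 37.240°E:
  1: √((0.019·111.32)² + (-0.009·64.89)²) = √(4.47356 + 0.34107) = 2.194 km
  2: √((0.130·111.32)² + (-0.261·64.89)²) = √(209.42721 + 286.83792) = 22.277 km
  3: √((0.240·111.32)² + (-0.316·64.89)²) = √(713.78740 + 420.46487) = 33.679 km
  4: √((-0.028·111.32)² + (0.017·64.89)²) = √(9.71544 + 1.21690) = 3.306 km
  5: √((0.365·111.32)² + (-0.408·64.89)²) = √(1650.94317 + 700.93198) = 48.496 km
  → nearest: 1 (2.194 km)

Q1→5; Q2→5; Q3→3; Q4→3; Q5→1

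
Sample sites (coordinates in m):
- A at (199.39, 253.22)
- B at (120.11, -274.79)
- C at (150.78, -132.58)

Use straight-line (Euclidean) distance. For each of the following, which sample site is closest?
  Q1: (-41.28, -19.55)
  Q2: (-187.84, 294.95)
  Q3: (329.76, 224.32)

Q1 at (-41.28, -19.55):
  A: 363.77 m
  B: 301.98 m
  C: 222.85 m
  → nearest: C (222.85 m)
Q2 at (-187.84, 294.95):
  A: 389.47 m
  B: 647.64 m
  C: 545.39 m
  → nearest: A (389.47 m)
Q3 at (329.76, 224.32):
  A: 133.53 m
  B: 541.35 m
  C: 399.26 m
  → nearest: A (133.53 m)

Q1→C; Q2→A; Q3→A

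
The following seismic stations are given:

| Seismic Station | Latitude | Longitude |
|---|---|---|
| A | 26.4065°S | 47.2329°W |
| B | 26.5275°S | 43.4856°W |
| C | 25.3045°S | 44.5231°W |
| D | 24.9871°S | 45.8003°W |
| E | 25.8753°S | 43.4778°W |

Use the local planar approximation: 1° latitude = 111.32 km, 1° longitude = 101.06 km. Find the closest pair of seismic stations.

B and E

Pairwise distances:
A–B: 378.9416 km
A–C: 300.0737 km
A–D: 214.3064 km
A–E: 384.0699 km
B–C: 171.8393 km
B–D: 290.0426 km
B–E: 72.6072 km
C–D: 133.8225 km
C–E: 123.2757 km
D–E: 254.6877 km
Closest pair: B–E at 72.6072 km.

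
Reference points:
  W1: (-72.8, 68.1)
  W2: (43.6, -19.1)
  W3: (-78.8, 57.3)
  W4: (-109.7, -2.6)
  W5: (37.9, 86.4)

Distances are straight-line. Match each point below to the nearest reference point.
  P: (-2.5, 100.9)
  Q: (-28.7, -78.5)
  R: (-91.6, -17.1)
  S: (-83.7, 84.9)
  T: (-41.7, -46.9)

P at (-2.5, 100.9):
  W1: √((-70.3)² + (-32.8)²) = √(4942.090 + 1075.840) = 77.6
  W2: √((46.1)² + (-120.0)²) = √(2125.210 + 14400.000) = 128.6
  W3: √((-76.3)² + (-43.6)²) = √(5821.690 + 1900.960) = 87.9
  W4: √((-107.2)² + (-103.5)²) = √(11491.840 + 10712.250) = 149.0
  W5: √((40.4)² + (-14.5)²) = √(1632.160 + 210.250) = 42.9
  → nearest: W5 (42.9)
Q at (-28.7, -78.5):
  W1: √((-44.1)² + (146.6)²) = √(1944.810 + 21491.560) = 153.1
  W2: √((72.3)² + (59.4)²) = √(5227.290 + 3528.360) = 93.6
  W3: √((-50.1)² + (135.8)²) = √(2510.010 + 18441.640) = 144.7
  W4: √((-81.0)² + (75.9)²) = √(6561.000 + 5760.810) = 111.0
  W5: √((66.6)² + (164.9)²) = √(4435.560 + 27192.010) = 177.8
  → nearest: W2 (93.6)
R at (-91.6, -17.1):
  W1: √((18.8)² + (85.2)²) = √(353.440 + 7259.040) = 87.2
  W2: √((135.2)² + (-2.0)²) = √(18279.040 + 4.000) = 135.2
  W3: √((12.8)² + (74.4)²) = √(163.840 + 5535.360) = 75.5
  W4: √((-18.1)² + (14.5)²) = √(327.610 + 210.250) = 23.2
  W5: √((129.5)² + (103.5)²) = √(16770.250 + 10712.250) = 165.8
  → nearest: W4 (23.2)
S at (-83.7, 84.9):
  W1: √((10.9)² + (-16.8)²) = √(118.810 + 282.240) = 20.0
  W2: √((127.3)² + (-104.0)²) = √(16205.290 + 10816.000) = 164.4
  W3: √((4.9)² + (-27.6)²) = √(24.010 + 761.760) = 28.0
  W4: √((-26.0)² + (-87.5)²) = √(676.000 + 7656.250) = 91.3
  W5: √((121.6)² + (1.5)²) = √(14786.560 + 2.250) = 121.6
  → nearest: W1 (20.0)
T at (-41.7, -46.9):
  W1: √((-31.1)² + (115.0)²) = √(967.210 + 13225.000) = 119.1
  W2: √((85.3)² + (27.8)²) = √(7276.090 + 772.840) = 89.7
  W3: √((-37.1)² + (104.2)²) = √(1376.410 + 10857.640) = 110.6
  W4: √((-68.0)² + (44.3)²) = √(4624.000 + 1962.490) = 81.2
  W5: √((79.6)² + (133.3)²) = √(6336.160 + 17768.890) = 155.3
  → nearest: W4 (81.2)

P→W5; Q→W2; R→W4; S→W1; T→W4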